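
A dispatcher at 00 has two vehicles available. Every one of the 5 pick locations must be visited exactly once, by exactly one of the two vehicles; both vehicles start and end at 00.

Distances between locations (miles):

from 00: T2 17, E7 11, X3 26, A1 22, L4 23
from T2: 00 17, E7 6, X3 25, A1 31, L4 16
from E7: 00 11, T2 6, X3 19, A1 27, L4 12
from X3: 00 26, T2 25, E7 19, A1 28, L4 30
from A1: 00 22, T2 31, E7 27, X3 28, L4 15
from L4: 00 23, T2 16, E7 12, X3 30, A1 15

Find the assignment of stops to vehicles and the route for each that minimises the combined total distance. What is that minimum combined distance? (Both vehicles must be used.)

Check every non-empty split of the stops between the two vehicles; for each half take its own optimal tour:
  {T2} + {E7, X3, A1, L4}: 34 + 92 = 126
  {E7} + {T2, X3, A1, L4}: 22 + 102 = 124
  {T2, E7} + {X3, A1, L4}: 34 + 92 = 126
  {X3} + {T2, E7, A1, L4}: 52 + 70 = 122
  {T2, X3} + {E7, A1, L4}: 68 + 60 = 128
  {E7, X3} + {T2, A1, L4}: 56 + 70 = 126
  … (15 splits in total)
Best: vehicle 1 00 → X3 → 00 = 52; vehicle 2 00 → E7 → T2 → L4 → A1 → 00 = 70; combined 122.

Minimum combined distance: 122 miles.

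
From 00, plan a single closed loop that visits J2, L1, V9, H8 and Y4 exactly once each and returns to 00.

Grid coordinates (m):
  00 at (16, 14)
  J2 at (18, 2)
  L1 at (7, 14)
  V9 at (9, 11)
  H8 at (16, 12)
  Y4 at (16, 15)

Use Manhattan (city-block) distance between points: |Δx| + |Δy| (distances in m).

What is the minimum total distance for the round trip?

There are 60 distinct closed tours to check (reversals are equivalent).
00→J2→L1→V9→H8→Y4→00: 14+23+5+8+3+1 = 54
00→J2→L1→V9→Y4→H8→00: 14+23+5+11+3+2 = 58
00→J2→L1→H8→V9→Y4→00: 14+23+11+8+11+1 = 68
00→J2→L1→H8→Y4→V9→00: 14+23+11+3+11+10 = 72
00→J2→L1→Y4→V9→H8→00: 14+23+10+11+8+2 = 68
00→J2→L1→Y4→H8→V9→00: 14+23+10+3+8+10 = 68
00→J2→V9→L1→H8→Y4→00: 14+18+5+11+3+1 = 52
00→J2→V9→L1→Y4→H8→00: 14+18+5+10+3+2 = 52
00→J2→V9→H8→L1→Y4→00: 14+18+8+11+10+1 = 62
00→J2→V9→H8→Y4→L1→00: 14+18+8+3+10+9 = 62
00→J2→V9→Y4→L1→H8→00: 14+18+11+10+11+2 = 66
00→J2→V9→Y4→H8→L1→00: 14+18+11+3+11+9 = 66
00→J2→H8→L1→V9→Y4→00: 14+12+11+5+11+1 = 54
00→J2→H8→L1→Y4→V9→00: 14+12+11+10+11+10 = 68
… (46 more)
00→L1→V9→J2→H8→Y4→00: 9+5+18+12+3+1 = 48  ← best
The minimum is 48.
One optimal route: 00 → L1 → V9 → J2 → H8 → Y4 → 00 (or its reverse).

Shortest round trip = 48 m.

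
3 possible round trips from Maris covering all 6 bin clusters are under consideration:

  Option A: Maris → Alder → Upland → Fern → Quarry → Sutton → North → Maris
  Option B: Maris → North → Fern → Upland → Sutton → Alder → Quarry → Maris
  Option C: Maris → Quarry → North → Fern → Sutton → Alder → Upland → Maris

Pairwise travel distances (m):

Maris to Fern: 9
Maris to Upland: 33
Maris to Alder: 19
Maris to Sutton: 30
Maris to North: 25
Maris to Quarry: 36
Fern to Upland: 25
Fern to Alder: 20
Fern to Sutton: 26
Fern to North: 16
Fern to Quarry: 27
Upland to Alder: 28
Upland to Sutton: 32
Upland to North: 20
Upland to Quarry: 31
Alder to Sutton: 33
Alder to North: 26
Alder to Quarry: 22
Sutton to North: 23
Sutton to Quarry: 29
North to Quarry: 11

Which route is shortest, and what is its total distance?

Option A: 19 + 28 + 25 + 27 + 29 + 23 + 25 = 176
Option B: 25 + 16 + 25 + 32 + 33 + 22 + 36 = 189
Option C: 36 + 11 + 16 + 26 + 33 + 28 + 33 = 183

Shortest is Option A, total 176 m.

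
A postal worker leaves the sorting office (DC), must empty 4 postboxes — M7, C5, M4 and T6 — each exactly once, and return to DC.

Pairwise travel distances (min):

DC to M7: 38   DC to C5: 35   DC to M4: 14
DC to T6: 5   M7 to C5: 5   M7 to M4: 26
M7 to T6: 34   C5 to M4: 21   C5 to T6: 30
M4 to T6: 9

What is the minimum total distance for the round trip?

78 min — the shortest possible round trip.

DC - M7 - C5 - M4 - T6 - DC: 38+5+21+9+5 = 78
DC - M7 - C5 - T6 - M4 - DC: 38+5+30+9+14 = 96
DC - M7 - M4 - C5 - T6 - DC: 38+26+21+30+5 = 120
DC - M7 - M4 - T6 - C5 - DC: 38+26+9+30+35 = 138
DC - M7 - T6 - C5 - M4 - DC: 38+34+30+21+14 = 137
DC - M7 - T6 - M4 - C5 - DC: 38+34+9+21+35 = 137
DC - C5 - M7 - M4 - T6 - DC: 35+5+26+9+5 = 80
DC - C5 - M7 - T6 - M4 - DC: 35+5+34+9+14 = 97
DC - C5 - M4 - M7 - T6 - DC: 35+21+26+34+5 = 121
DC - C5 - T6 - M7 - M4 - DC: 35+30+34+26+14 = 139
DC - M4 - M7 - C5 - T6 - DC: 14+26+5+30+5 = 80
DC - M4 - C5 - M7 - T6 - DC: 14+21+5+34+5 = 79
The minimum is 78.
One optimal route: DC → M7 → C5 → M4 → T6 → DC (or its reverse).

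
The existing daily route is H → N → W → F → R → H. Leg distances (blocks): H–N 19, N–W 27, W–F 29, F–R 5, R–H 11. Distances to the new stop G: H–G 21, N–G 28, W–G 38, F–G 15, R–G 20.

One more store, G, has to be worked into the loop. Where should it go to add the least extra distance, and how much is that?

Adding 24 blocks by placing G on the W–F leg.

Insertion cost between consecutive stops i–j is d(i,G) + d(G,j) − d(i,j):
  between H and N: 21 + 28 − 19 = 30
  between N and W: 28 + 38 − 27 = 39
  between W and F: 38 + 15 − 29 = 24
  between F and R: 15 + 20 − 5 = 30
  between R and H: 20 + 21 − 11 = 30
Cheapest insertion is between W and F, adding 24.
New total = 91 + 24 = 115.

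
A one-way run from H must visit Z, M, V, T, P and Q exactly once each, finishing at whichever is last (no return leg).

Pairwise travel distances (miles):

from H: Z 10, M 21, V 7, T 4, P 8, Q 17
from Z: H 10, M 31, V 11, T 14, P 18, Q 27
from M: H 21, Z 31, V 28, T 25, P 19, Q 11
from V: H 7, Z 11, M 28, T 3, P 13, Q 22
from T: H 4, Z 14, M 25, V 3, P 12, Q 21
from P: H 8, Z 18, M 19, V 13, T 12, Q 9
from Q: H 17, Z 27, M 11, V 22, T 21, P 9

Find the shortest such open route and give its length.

56 miles — the minimum one-way total.

There are 6! = 720 possible orderings.
H → Z → M → V → T → P → Q: 10+31+28+3+12+9 = 93
H → Z → M → V → T → Q → P: 10+31+28+3+21+9 = 102
H → Z → M → V → P → T → Q: 10+31+28+13+12+21 = 115
H → Z → M → V → P → Q → T: 10+31+28+13+9+21 = 112
H → Z → M → V → Q → T → P: 10+31+28+22+21+12 = 124
H → Z → M → V → Q → P → T: 10+31+28+22+9+12 = 112
H → Z → M → T → V → P → Q: 10+31+25+3+13+9 = 91
H → Z → M → T → V → Q → P: 10+31+25+3+22+9 = 100
… (712 more)
H → Z → V → T → P → Q → M: 10+11+3+12+9+11 = 56  ← best
The minimum is 56.
One shortest path: H → Z → V → T → P → Q → M.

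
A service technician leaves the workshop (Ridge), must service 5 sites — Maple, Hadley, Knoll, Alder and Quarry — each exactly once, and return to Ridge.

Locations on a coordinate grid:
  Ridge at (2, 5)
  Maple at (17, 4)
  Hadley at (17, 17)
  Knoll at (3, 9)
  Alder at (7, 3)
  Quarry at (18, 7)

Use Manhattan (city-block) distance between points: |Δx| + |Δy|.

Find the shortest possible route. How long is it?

Ridge → Maple → Hadley → Knoll → Alder → Quarry → Ridge: 16+13+22+10+15+18 = 94
Ridge → Maple → Hadley → Knoll → Quarry → Alder → Ridge: 16+13+22+17+15+7 = 90
Ridge → Maple → Hadley → Alder → Knoll → Quarry → Ridge: 16+13+24+10+17+18 = 98
Ridge → Maple → Hadley → Alder → Quarry → Knoll → Ridge: 16+13+24+15+17+5 = 90
Ridge → Maple → Hadley → Quarry → Knoll → Alder → Ridge: 16+13+11+17+10+7 = 74
Ridge → Maple → Hadley → Quarry → Alder → Knoll → Ridge: 16+13+11+15+10+5 = 70
Ridge → Maple → Knoll → Hadley → Alder → Quarry → Ridge: 16+19+22+24+15+18 = 114
Ridge → Maple → Knoll → Hadley → Quarry → Alder → Ridge: 16+19+22+11+15+7 = 90
Ridge → Maple → Knoll → Alder → Hadley → Quarry → Ridge: 16+19+10+24+11+18 = 98
Ridge → Maple → Knoll → Alder → Quarry → Hadley → Ridge: 16+19+10+15+11+27 = 98
Ridge → Maple → Knoll → Quarry → Hadley → Alder → Ridge: 16+19+17+11+24+7 = 94
Ridge → Maple → Knoll → Quarry → Alder → Hadley → Ridge: 16+19+17+15+24+27 = 118
Ridge → Maple → Alder → Hadley → Knoll → Quarry → Ridge: 16+11+24+22+17+18 = 108
Ridge → Maple → Alder → Hadley → Quarry → Knoll → Ridge: 16+11+24+11+17+5 = 84
… (46 more)
Ridge → Knoll → Hadley → Quarry → Maple → Alder → Ridge: 5+22+11+4+11+7 = 60  ← best
The minimum is 60.
One optimal route: Ridge → Knoll → Hadley → Quarry → Maple → Alder → Ridge (or its reverse).

Minimum total distance: 60.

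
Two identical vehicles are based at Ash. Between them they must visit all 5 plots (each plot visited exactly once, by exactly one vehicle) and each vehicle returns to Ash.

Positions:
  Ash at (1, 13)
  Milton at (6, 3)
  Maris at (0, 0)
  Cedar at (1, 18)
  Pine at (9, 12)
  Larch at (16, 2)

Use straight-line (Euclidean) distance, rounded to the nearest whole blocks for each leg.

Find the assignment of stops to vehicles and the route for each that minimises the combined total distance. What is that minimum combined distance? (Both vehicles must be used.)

There are 2^4 − 1 = 15 ways to divide the 5 stops into two non-empty groups. For each, the best each vehicle can do is its own shortest tour through its group:
  {Milton} + {Maris, Cedar, Pine, Larch}: 22 + 56 = 78
  {Maris} + {Milton, Cedar, Pine, Larch}: 26 + 48 = 74
  {Milton, Maris} + {Cedar, Pine, Larch}: 31 + 46 = 77
  {Cedar} + {Milton, Maris, Pine, Larch}: 10 + 50 = 60
  {Milton, Cedar} + {Maris, Pine, Larch}: 32 + 49 = 81
  {Maris, Cedar} + {Milton, Pine, Larch}: 36 + 41 = 77
  … (15 splits in total)
Best: vehicle 1 Ash → Cedar → Ash = 10; vehicle 2 Ash → Maris → Milton → Larch → Pine → Ash = 50; combined 60.

Minimum combined distance: 60 blocks.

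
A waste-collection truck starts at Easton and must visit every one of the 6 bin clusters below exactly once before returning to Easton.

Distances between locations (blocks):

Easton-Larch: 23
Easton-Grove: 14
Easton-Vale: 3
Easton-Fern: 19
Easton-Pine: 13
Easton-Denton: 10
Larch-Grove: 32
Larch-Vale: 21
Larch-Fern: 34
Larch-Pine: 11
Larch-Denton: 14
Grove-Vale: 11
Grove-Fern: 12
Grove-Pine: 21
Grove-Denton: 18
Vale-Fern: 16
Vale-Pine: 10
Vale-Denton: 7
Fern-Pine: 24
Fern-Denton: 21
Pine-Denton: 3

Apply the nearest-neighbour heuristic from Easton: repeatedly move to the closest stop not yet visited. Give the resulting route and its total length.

87 blocks along Easton → Vale → Denton → Pine → Larch → Grove → Fern → Easton.

At Easton the remaining stops are Vale 3, Denton 10, Pine 13, Grove 14, Fern 19, Larch 23; go to Vale.
At Vale the remaining stops are Denton 7, Pine 10, Grove 11, Fern 16, Larch 21; go to Denton.
At Denton the remaining stops are Pine 3, Larch 14, Grove 18, Fern 21; go to Pine.
At Pine the remaining stops are Larch 11, Grove 21, Fern 24; go to Larch.
At Larch the remaining stops are Grove 32, Fern 34; go to Grove.
At Grove the remaining stops are Fern 12; go to Fern.
Return Fern→Easton: 19.
Total = 3 + 7 + 3 + 11 + 32 + 12 + 19 = 87.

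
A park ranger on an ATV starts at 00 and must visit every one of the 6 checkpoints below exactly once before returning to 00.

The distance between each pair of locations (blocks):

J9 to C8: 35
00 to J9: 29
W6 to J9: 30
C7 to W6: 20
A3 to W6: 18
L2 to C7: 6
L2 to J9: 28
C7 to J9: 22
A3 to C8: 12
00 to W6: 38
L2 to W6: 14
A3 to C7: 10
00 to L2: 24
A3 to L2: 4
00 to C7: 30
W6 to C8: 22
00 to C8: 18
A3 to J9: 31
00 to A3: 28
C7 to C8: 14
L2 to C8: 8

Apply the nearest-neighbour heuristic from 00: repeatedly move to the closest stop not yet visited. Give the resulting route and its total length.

Nearest-neighbour total = 119 blocks; route 00 → C8 → L2 → A3 → C7 → W6 → J9 → 00.

From 00: distances to unvisited — C8=18, L2=24, A3=28, J9=29, C7=30, W6=38. Nearest is C8 (18).
From C8: distances to unvisited — L2=8, A3=12, C7=14, W6=22, J9=35. Nearest is L2 (8).
From L2: distances to unvisited — A3=4, C7=6, W6=14, J9=28. Nearest is A3 (4).
From A3: distances to unvisited — C7=10, W6=18, J9=31. Nearest is C7 (10).
From C7: distances to unvisited — W6=20, J9=22. Nearest is W6 (20).
From W6: distances to unvisited — J9=30. Nearest is J9 (30).
Return J9→00: 29.
Total = 18 + 8 + 4 + 10 + 20 + 30 + 29 = 119.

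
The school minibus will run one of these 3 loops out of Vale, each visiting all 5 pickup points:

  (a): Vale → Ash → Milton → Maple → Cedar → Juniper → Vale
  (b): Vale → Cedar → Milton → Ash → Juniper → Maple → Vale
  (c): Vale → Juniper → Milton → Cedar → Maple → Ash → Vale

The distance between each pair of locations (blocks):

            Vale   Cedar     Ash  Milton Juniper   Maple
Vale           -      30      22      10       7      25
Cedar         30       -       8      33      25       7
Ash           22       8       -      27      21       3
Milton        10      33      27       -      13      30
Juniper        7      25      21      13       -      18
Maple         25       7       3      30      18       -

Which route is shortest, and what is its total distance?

Shortest is (c), total 85 blocks.

(a): 22 + 27 + 30 + 7 + 25 + 7 = 118
(b): 30 + 33 + 27 + 21 + 18 + 25 = 154
(c): 7 + 13 + 33 + 7 + 3 + 22 = 85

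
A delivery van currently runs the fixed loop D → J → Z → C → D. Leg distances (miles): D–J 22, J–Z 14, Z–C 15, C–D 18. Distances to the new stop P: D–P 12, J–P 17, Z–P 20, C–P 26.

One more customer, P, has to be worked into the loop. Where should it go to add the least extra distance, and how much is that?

Insertion cost between consecutive stops i–j is d(i,P) + d(P,j) − d(i,j):
  between D and J: 12 + 17 − 22 = 7
  between J and Z: 17 + 20 − 14 = 23
  between Z and C: 20 + 26 − 15 = 31
  between C and D: 26 + 12 − 18 = 20
Cheapest insertion is between D and J, adding 7.
New total = 69 + 7 = 76.

Minimum extra distance: 7 miles, inserting P between D and J.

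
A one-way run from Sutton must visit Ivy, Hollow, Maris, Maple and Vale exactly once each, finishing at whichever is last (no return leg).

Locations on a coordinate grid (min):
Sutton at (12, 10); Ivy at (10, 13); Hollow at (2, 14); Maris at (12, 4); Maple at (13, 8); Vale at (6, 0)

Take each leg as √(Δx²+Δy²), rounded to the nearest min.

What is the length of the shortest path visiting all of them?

There are 5! = 120 possible orderings.
Sutton - Ivy - Hollow - Maris - Maple - Vale: 4+8+14+4+11 = 41
Sutton - Ivy - Hollow - Maris - Vale - Maple: 4+8+14+7+11 = 44
Sutton - Ivy - Hollow - Maple - Maris - Vale: 4+8+13+4+7 = 36
Sutton - Ivy - Hollow - Maple - Vale - Maris: 4+8+13+11+7 = 43
Sutton - Ivy - Hollow - Vale - Maris - Maple: 4+8+15+7+4 = 38
Sutton - Ivy - Hollow - Vale - Maple - Maris: 4+8+15+11+4 = 42
Sutton - Ivy - Maris - Hollow - Maple - Vale: 4+9+14+13+11 = 51
Sutton - Ivy - Maris - Hollow - Vale - Maple: 4+9+14+15+11 = 53
Sutton - Ivy - Maris - Maple - Hollow - Vale: 4+9+4+13+15 = 45
Sutton - Ivy - Maris - Maple - Vale - Hollow: 4+9+4+11+15 = 43
Sutton - Ivy - Maris - Vale - Hollow - Maple: 4+9+7+15+13 = 48
Sutton - Ivy - Maris - Vale - Maple - Hollow: 4+9+7+11+13 = 44
Sutton - Ivy - Maple - Hollow - Maris - Vale: 4+6+13+14+7 = 44
Sutton - Ivy - Maple - Hollow - Vale - Maris: 4+6+13+15+7 = 45
… (106 more)
Sutton - Maple - Maris - Vale - Ivy - Hollow: 2+4+7+14+8 = 35  ← best
The minimum is 35.
One shortest path: Sutton → Maple → Maris → Vale → Ivy → Hollow.

Shortest open route: 35 min.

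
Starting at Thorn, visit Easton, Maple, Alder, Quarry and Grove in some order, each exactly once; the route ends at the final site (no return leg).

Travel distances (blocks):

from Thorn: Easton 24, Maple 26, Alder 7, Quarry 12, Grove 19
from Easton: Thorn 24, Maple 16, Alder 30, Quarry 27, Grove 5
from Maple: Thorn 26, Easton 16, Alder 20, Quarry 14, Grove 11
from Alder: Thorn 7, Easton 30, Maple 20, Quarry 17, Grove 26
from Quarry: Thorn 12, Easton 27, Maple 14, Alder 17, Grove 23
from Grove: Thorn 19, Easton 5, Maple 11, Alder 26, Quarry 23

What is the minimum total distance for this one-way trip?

There are 5! = 120 possible orderings.
Thorn → Easton → Maple → Alder → Quarry → Grove: 24+16+20+17+23 = 100
Thorn → Easton → Maple → Alder → Grove → Quarry: 24+16+20+26+23 = 109
Thorn → Easton → Maple → Quarry → Alder → Grove: 24+16+14+17+26 = 97
Thorn → Easton → Maple → Quarry → Grove → Alder: 24+16+14+23+26 = 103
Thorn → Easton → Maple → Grove → Alder → Quarry: 24+16+11+26+17 = 94
Thorn → Easton → Maple → Grove → Quarry → Alder: 24+16+11+23+17 = 91
Thorn → Easton → Alder → Maple → Quarry → Grove: 24+30+20+14+23 = 111
Thorn → Easton → Alder → Maple → Grove → Quarry: 24+30+20+11+23 = 108
Thorn → Easton → Alder → Quarry → Maple → Grove: 24+30+17+14+11 = 96
Thorn → Easton → Alder → Quarry → Grove → Maple: 24+30+17+23+11 = 105
Thorn → Easton → Alder → Grove → Maple → Quarry: 24+30+26+11+14 = 105
Thorn → Easton → Alder → Grove → Quarry → Maple: 24+30+26+23+14 = 117
Thorn → Easton → Quarry → Maple → Alder → Grove: 24+27+14+20+26 = 111
Thorn → Easton → Quarry → Maple → Grove → Alder: 24+27+14+11+26 = 102
… (106 more)
Thorn → Alder → Quarry → Maple → Grove → Easton: 7+17+14+11+5 = 54  ← best
The minimum is 54.
One shortest path: Thorn → Alder → Quarry → Maple → Grove → Easton.

54 blocks — the minimum one-way total.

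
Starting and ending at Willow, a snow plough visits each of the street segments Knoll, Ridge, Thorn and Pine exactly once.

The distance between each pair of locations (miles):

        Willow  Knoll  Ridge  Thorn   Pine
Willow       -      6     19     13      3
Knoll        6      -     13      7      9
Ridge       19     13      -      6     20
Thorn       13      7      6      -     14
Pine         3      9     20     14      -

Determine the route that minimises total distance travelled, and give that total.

Shortest round trip = 42 miles.

With 4 stops there are 4!/2 = 12 distinct round trips (a route and its reverse cost the same).
Willow - Knoll - Ridge - Thorn - Pine - Willow: 6+13+6+14+3 = 42
Willow - Knoll - Ridge - Pine - Thorn - Willow: 6+13+20+14+13 = 66
Willow - Knoll - Thorn - Ridge - Pine - Willow: 6+7+6+20+3 = 42
Willow - Knoll - Thorn - Pine - Ridge - Willow: 6+7+14+20+19 = 66
Willow - Knoll - Pine - Ridge - Thorn - Willow: 6+9+20+6+13 = 54
Willow - Knoll - Pine - Thorn - Ridge - Willow: 6+9+14+6+19 = 54
Willow - Ridge - Knoll - Thorn - Pine - Willow: 19+13+7+14+3 = 56
Willow - Ridge - Knoll - Pine - Thorn - Willow: 19+13+9+14+13 = 68
Willow - Ridge - Thorn - Knoll - Pine - Willow: 19+6+7+9+3 = 44
Willow - Ridge - Pine - Knoll - Thorn - Willow: 19+20+9+7+13 = 68
Willow - Thorn - Knoll - Ridge - Pine - Willow: 13+7+13+20+3 = 56
Willow - Thorn - Ridge - Knoll - Pine - Willow: 13+6+13+9+3 = 44
The minimum is 42.
One optimal route: Willow → Knoll → Ridge → Thorn → Pine → Willow (or its reverse).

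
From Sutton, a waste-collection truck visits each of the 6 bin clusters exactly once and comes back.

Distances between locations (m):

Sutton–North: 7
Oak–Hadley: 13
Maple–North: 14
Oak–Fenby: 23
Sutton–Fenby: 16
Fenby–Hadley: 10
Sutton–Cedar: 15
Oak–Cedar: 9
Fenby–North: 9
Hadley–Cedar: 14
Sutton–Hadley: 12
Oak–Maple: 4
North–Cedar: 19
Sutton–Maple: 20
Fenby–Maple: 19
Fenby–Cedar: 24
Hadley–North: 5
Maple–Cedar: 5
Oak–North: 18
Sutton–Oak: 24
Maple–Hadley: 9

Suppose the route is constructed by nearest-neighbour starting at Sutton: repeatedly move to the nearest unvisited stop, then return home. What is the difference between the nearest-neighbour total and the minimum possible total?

From Sutton: North=7, Hadley=12, Cedar=15, Fenby=16, Maple=20, Oak=24 → choose North (7).
From North: Hadley=5, Fenby=9, Maple=14, Oak=18, Cedar=19 → choose Hadley (5).
From Hadley: Maple=9, Fenby=10, Oak=13, Cedar=14 → choose Maple (9).
From Maple: Oak=4, Cedar=5, Fenby=19 → choose Oak (4).
From Oak: Cedar=9, Fenby=23 → choose Cedar (9).
From Cedar: Fenby=24 → choose Fenby (24).
NN route Sutton → North → Hadley → Maple → Oak → Cedar → Fenby → Sutton costs 74.
Optimal: Sutton → North → Fenby → Hadley → Oak → Maple → Cedar → Sutton costs 63 (by enumerating all 360 distinct tours).
Excess = 74 − 63 = 11.

The nearest-neighbour route is 11 m longer than optimal.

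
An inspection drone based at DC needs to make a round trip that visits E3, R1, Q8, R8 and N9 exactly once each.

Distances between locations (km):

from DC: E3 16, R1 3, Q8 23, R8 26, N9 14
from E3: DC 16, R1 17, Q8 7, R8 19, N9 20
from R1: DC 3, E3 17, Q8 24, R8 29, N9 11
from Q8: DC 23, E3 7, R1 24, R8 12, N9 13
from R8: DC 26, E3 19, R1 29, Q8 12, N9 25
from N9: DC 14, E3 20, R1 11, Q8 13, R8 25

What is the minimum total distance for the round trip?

DC-E3-R1-Q8-R8-N9-DC: 16+17+24+12+25+14 = 108
DC-E3-R1-Q8-N9-R8-DC: 16+17+24+13+25+26 = 121
DC-E3-R1-R8-Q8-N9-DC: 16+17+29+12+13+14 = 101
DC-E3-R1-R8-N9-Q8-DC: 16+17+29+25+13+23 = 123
DC-E3-R1-N9-Q8-R8-DC: 16+17+11+13+12+26 = 95
DC-E3-R1-N9-R8-Q8-DC: 16+17+11+25+12+23 = 104
DC-E3-Q8-R1-R8-N9-DC: 16+7+24+29+25+14 = 115
DC-E3-Q8-R1-N9-R8-DC: 16+7+24+11+25+26 = 109
DC-E3-Q8-R8-R1-N9-DC: 16+7+12+29+11+14 = 89
DC-E3-Q8-R8-N9-R1-DC: 16+7+12+25+11+3 = 74
DC-E3-Q8-N9-R1-R8-DC: 16+7+13+11+29+26 = 102
DC-E3-Q8-N9-R8-R1-DC: 16+7+13+25+29+3 = 93
DC-E3-R8-R1-Q8-N9-DC: 16+19+29+24+13+14 = 115
DC-E3-R8-R1-N9-Q8-DC: 16+19+29+11+13+23 = 111
… (46 more)
The minimum is 74.
One optimal route: DC → E3 → Q8 → R8 → N9 → R1 → DC (or its reverse).

Minimum total distance: 74 km.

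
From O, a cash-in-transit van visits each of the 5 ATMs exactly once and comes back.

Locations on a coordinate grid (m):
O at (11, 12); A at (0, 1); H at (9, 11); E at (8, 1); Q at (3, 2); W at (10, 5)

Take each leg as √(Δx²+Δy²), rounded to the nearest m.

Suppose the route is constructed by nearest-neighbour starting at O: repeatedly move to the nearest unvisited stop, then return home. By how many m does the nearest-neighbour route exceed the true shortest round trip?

From O: H=2, W=7, E=11, Q=13, A=16 → choose H (2).
From H: W=6, E=10, Q=11, A=13 → choose W (6).
From W: E=4, Q=8, A=11 → choose E (4).
From E: Q=5, A=8 → choose Q (5).
From Q: A=3 → choose A (3).
NN route O → H → W → E → Q → A → O costs 36.
Optimal: O → H → A → Q → E → W → O costs 34 (by enumerating all 60 distinct tours).
Excess = 36 − 34 = 2.

Excess over optimum: 2 m.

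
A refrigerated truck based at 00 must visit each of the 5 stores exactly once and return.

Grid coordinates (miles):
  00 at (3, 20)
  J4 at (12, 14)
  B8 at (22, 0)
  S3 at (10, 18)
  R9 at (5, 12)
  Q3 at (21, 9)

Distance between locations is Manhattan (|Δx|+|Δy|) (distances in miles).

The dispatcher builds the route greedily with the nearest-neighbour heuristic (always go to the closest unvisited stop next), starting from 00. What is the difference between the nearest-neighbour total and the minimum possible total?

From 00: S3=9, R9=10, J4=15, Q3=29, B8=39 → choose S3 (9).
From S3: J4=6, R9=11, Q3=20, B8=30 → choose J4 (6).
From J4: R9=9, Q3=14, B8=24 → choose R9 (9).
From R9: Q3=19, B8=29 → choose Q3 (19).
From Q3: B8=10 → choose B8 (10).
NN route 00 → S3 → J4 → R9 → Q3 → B8 → 00 costs 92.
Optimal: 00 → S3 → J4 → B8 → Q3 → R9 → 00 costs 78 (by enumerating all 60 distinct tours).
Excess = 92 − 78 = 14.

The nearest-neighbour route is 14 miles longer than optimal.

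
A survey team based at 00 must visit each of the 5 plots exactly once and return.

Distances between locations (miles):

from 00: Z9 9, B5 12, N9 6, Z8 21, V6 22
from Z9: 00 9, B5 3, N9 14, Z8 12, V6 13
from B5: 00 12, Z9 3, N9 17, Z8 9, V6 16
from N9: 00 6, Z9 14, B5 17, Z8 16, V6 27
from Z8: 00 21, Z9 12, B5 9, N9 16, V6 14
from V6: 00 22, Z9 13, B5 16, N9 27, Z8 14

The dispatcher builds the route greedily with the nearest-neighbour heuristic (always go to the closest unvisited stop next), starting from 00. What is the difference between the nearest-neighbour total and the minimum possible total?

4 miles longer than the optimal tour.

00: N9=6, Z9=9, B5=12, Z8=21, V6=22 ⇒ N9
N9: Z9=14, Z8=16, B5=17, V6=27 ⇒ Z9
Z9: B5=3, Z8=12, V6=13 ⇒ B5
B5: Z8=9, V6=16 ⇒ Z8
Z8: V6=14 ⇒ V6
NN route 00 → N9 → Z9 → B5 → Z8 → V6 → 00 costs 68.
Optimal: 00 → Z9 → B5 → V6 → Z8 → N9 → 00 costs 64 (by enumerating all 60 distinct tours).
Excess = 68 − 64 = 4.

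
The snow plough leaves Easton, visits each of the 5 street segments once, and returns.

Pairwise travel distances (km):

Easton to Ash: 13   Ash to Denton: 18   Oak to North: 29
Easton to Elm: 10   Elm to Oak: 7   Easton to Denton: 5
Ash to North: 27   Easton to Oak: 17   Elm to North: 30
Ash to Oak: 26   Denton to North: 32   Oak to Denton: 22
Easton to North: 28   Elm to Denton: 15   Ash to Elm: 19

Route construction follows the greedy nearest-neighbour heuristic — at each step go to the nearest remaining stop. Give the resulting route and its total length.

108 km along Easton → Denton → Elm → Oak → Ash → North → Easton.

From Easton: distances to unvisited — Denton=5, Elm=10, Ash=13, Oak=17, North=28. Nearest is Denton (5).
From Denton: distances to unvisited — Elm=15, Ash=18, Oak=22, North=32. Nearest is Elm (15).
From Elm: distances to unvisited — Oak=7, Ash=19, North=30. Nearest is Oak (7).
From Oak: distances to unvisited — Ash=26, North=29. Nearest is Ash (26).
From Ash: distances to unvisited — North=27. Nearest is North (27).
Return North→Easton: 28.
Total = 5 + 15 + 7 + 26 + 27 + 28 = 108.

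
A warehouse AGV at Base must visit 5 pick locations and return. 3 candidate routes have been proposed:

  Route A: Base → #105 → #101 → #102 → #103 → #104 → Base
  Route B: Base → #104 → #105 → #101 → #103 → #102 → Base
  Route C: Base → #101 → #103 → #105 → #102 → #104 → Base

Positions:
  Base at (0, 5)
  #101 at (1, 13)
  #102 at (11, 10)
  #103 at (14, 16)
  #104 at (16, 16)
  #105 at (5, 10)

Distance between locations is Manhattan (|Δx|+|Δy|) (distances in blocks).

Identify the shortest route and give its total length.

Route A: 10 + 7 + 13 + 9 + 2 + 27 = 68
Route B: 27 + 17 + 7 + 16 + 9 + 16 = 92
Route C: 9 + 16 + 15 + 6 + 11 + 27 = 84

Shortest is Route A, total 68 blocks.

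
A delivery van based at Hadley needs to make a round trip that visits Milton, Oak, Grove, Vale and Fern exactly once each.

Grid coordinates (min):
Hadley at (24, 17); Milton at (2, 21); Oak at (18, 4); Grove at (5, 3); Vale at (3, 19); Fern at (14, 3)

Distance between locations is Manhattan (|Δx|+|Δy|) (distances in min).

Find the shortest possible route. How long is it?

Minimum total distance: 80 min.

There are 60 distinct closed tours to check (reversals are equivalent).
Hadley→Milton→Oak→Grove→Vale→Fern→Hadley: 26+33+14+18+27+24 = 142
Hadley→Milton→Oak→Grove→Fern→Vale→Hadley: 26+33+14+9+27+23 = 132
Hadley→Milton→Oak→Vale→Grove→Fern→Hadley: 26+33+30+18+9+24 = 140
Hadley→Milton→Oak→Vale→Fern→Grove→Hadley: 26+33+30+27+9+33 = 158
Hadley→Milton→Oak→Fern→Grove→Vale→Hadley: 26+33+5+9+18+23 = 114
Hadley→Milton→Oak→Fern→Vale→Grove→Hadley: 26+33+5+27+18+33 = 142
Hadley→Milton→Grove→Oak→Vale→Fern→Hadley: 26+21+14+30+27+24 = 142
Hadley→Milton→Grove→Oak→Fern→Vale→Hadley: 26+21+14+5+27+23 = 116
Hadley→Milton→Grove→Vale→Oak→Fern→Hadley: 26+21+18+30+5+24 = 124
Hadley→Milton→Grove→Vale→Fern→Oak→Hadley: 26+21+18+27+5+19 = 116
Hadley→Milton→Grove→Fern→Oak→Vale→Hadley: 26+21+9+5+30+23 = 114
Hadley→Milton→Grove→Fern→Vale→Oak→Hadley: 26+21+9+27+30+19 = 132
Hadley→Milton→Vale→Oak→Grove→Fern→Hadley: 26+3+30+14+9+24 = 106
Hadley→Milton→Vale→Oak→Fern→Grove→Hadley: 26+3+30+5+9+33 = 106
… (46 more)
Hadley→Milton→Vale→Grove→Fern→Oak→Hadley: 26+3+18+9+5+19 = 80  ← best
The minimum is 80.
One optimal route: Hadley → Milton → Vale → Grove → Fern → Oak → Hadley (or its reverse).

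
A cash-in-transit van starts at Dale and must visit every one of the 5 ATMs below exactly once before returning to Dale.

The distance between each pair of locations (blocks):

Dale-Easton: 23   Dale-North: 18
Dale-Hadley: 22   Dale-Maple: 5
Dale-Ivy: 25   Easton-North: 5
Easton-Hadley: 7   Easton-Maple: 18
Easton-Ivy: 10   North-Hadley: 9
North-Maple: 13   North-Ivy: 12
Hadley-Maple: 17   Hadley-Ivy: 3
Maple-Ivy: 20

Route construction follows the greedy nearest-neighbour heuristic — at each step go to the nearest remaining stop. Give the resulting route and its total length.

From Dale: distances to unvisited — Maple=5, North=18, Hadley=22, Easton=23, Ivy=25. Nearest is Maple (5).
From Maple: distances to unvisited — North=13, Hadley=17, Easton=18, Ivy=20. Nearest is North (13).
From North: distances to unvisited — Easton=5, Hadley=9, Ivy=12. Nearest is Easton (5).
From Easton: distances to unvisited — Hadley=7, Ivy=10. Nearest is Hadley (7).
From Hadley: distances to unvisited — Ivy=3. Nearest is Ivy (3).
Return Ivy→Dale: 25.
Total = 5 + 13 + 5 + 7 + 3 + 25 = 58.

Nearest-neighbour total = 58 blocks; route Dale → Maple → North → Easton → Hadley → Ivy → Dale.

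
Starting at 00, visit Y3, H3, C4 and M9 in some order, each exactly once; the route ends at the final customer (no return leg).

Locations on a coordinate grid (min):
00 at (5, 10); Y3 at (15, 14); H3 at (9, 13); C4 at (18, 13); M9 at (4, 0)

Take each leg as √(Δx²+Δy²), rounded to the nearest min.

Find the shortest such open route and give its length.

Shortest open route: 33 min.

There are 4! = 24 possible orderings.
00→Y3→H3→C4→M9: 11+6+9+19 = 45
00→Y3→H3→M9→C4: 11+6+14+19 = 50
00→Y3→C4→H3→M9: 11+3+9+14 = 37
00→Y3→C4→M9→H3: 11+3+19+14 = 47
00→Y3→M9→H3→C4: 11+18+14+9 = 52
00→Y3→M9→C4→H3: 11+18+19+9 = 57
00→H3→Y3→C4→M9: 5+6+3+19 = 33
00→H3→Y3→M9→C4: 5+6+18+19 = 48
00→H3→C4→Y3→M9: 5+9+3+18 = 35
00→H3→C4→M9→Y3: 5+9+19+18 = 51
00→H3→M9→Y3→C4: 5+14+18+3 = 40
00→H3→M9→C4→Y3: 5+14+19+3 = 41
00→C4→Y3→H3→M9: 13+3+6+14 = 36
00→C4→Y3→M9→H3: 13+3+18+14 = 48
… (10 more)
The minimum is 33.
One shortest path: 00 → H3 → Y3 → C4 → M9.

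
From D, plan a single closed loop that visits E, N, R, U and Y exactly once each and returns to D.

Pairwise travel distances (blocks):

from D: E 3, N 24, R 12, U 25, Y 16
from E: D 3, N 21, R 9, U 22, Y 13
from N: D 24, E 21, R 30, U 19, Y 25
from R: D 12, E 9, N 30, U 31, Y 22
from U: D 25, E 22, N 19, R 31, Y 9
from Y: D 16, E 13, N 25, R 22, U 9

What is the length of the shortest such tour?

With 5 stops there are 5!/2 = 60 distinct round trips (a route and its reverse cost the same).
D-E-N-R-U-Y-D: 3+21+30+31+9+16 = 110
D-E-N-R-Y-U-D: 3+21+30+22+9+25 = 110
D-E-N-U-R-Y-D: 3+21+19+31+22+16 = 112
D-E-N-U-Y-R-D: 3+21+19+9+22+12 = 86
D-E-N-Y-R-U-D: 3+21+25+22+31+25 = 127
D-E-N-Y-U-R-D: 3+21+25+9+31+12 = 101
D-E-R-N-U-Y-D: 3+9+30+19+9+16 = 86
D-E-R-N-Y-U-D: 3+9+30+25+9+25 = 101
D-E-R-U-N-Y-D: 3+9+31+19+25+16 = 103
D-E-R-U-Y-N-D: 3+9+31+9+25+24 = 101
D-E-R-Y-N-U-D: 3+9+22+25+19+25 = 103
D-E-R-Y-U-N-D: 3+9+22+9+19+24 = 86
D-E-U-N-R-Y-D: 3+22+19+30+22+16 = 112
D-E-U-N-Y-R-D: 3+22+19+25+22+12 = 103
… (46 more)
The minimum is 86.
One optimal route: D → E → N → U → Y → R → D (or its reverse).

Shortest round trip = 86 blocks.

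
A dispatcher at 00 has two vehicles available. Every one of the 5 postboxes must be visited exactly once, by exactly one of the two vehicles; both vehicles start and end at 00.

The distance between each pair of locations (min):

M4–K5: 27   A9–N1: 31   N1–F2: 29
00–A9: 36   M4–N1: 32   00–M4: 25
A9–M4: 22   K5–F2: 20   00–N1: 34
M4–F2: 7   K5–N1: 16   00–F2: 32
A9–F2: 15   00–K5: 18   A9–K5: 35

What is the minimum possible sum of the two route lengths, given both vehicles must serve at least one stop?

Minimum combined distance: 148 min.

Try each way of splitting the stops between the two vehicles (each non-empty) and, for each split, find the best tour for each vehicle:
  {A9} + {M4, K5, N1, F2}: 72 + 95 = 167
  {M4} + {A9, K5, N1, F2}: 50 + 112 = 162
  {A9, M4} + {K5, N1, F2}: 83 + 95 = 178
  {K5} + {A9, M4, N1, F2}: 36 + 112 = 148
  {A9, K5} + {M4, N1, F2}: 89 + 95 = 184
  {M4, K5} + {A9, N1, F2}: 70 + 112 = 182
  … (15 splits in total)
Best: vehicle 1 00 → K5 → 00 = 36; vehicle 2 00 → M4 → F2 → A9 → N1 → 00 = 112; combined 148.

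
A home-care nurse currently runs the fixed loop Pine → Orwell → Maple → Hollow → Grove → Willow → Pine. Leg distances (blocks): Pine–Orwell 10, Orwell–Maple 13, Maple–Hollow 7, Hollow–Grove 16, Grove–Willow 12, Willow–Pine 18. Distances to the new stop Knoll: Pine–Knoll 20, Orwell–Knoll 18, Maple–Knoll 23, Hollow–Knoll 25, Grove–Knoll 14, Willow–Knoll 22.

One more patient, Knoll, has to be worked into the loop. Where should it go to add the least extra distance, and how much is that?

+23 blocks — insert Knoll between Hollow and Grove.

Insertion cost between consecutive stops i–j is d(i,Knoll) + d(Knoll,j) − d(i,j):
  between Pine and Orwell: 20 + 18 − 10 = 28
  between Orwell and Maple: 18 + 23 − 13 = 28
  between Maple and Hollow: 23 + 25 − 7 = 41
  between Hollow and Grove: 25 + 14 − 16 = 23
  between Grove and Willow: 14 + 22 − 12 = 24
  between Willow and Pine: 22 + 20 − 18 = 24
Cheapest insertion is between Hollow and Grove, adding 23.
New total = 76 + 23 = 99.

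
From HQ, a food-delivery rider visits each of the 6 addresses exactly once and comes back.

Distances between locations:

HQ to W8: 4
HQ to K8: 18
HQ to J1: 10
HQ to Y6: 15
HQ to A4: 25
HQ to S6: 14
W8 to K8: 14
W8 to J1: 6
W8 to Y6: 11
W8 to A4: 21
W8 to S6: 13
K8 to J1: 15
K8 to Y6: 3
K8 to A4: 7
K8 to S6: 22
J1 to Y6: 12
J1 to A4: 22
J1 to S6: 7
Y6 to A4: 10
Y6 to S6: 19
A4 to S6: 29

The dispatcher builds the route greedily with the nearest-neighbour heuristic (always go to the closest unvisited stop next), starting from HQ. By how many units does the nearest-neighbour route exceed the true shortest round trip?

HQ: W8=4, J1=10, S6=14, Y6=15, K8=18, A4=25 ⇒ W8
W8: J1=6, Y6=11, S6=13, K8=14, A4=21 ⇒ J1
J1: S6=7, Y6=12, K8=15, A4=22 ⇒ S6
S6: Y6=19, K8=22, A4=29 ⇒ Y6
Y6: K8=3, A4=10 ⇒ K8
K8: A4=7 ⇒ A4
NN route HQ → W8 → J1 → S6 → Y6 → K8 → A4 → HQ costs 71.
Optimal: HQ → W8 → K8 → A4 → Y6 → J1 → S6 → HQ costs 68 (by enumerating all 360 distinct tours).
Excess = 71 − 68 = 3.

The nearest-neighbour route is 3 longer than optimal.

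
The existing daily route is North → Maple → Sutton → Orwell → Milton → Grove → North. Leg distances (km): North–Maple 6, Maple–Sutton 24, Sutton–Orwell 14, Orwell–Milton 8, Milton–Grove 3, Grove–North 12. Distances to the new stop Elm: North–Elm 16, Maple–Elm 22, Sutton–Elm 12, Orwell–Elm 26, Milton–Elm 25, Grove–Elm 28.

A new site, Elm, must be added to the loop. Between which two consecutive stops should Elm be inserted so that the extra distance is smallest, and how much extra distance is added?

Insertion cost between consecutive stops i–j is d(i,Elm) + d(Elm,j) − d(i,j):
  between North and Maple: 16 + 22 − 6 = 32
  between Maple and Sutton: 22 + 12 − 24 = 10
  between Sutton and Orwell: 12 + 26 − 14 = 24
  between Orwell and Milton: 26 + 25 − 8 = 43
  between Milton and Grove: 25 + 28 − 3 = 50
  between Grove and North: 28 + 16 − 12 = 32
Cheapest insertion is between Maple and Sutton, adding 10.
New total = 67 + 10 = 77.

+10 km — insert Elm between Maple and Sutton.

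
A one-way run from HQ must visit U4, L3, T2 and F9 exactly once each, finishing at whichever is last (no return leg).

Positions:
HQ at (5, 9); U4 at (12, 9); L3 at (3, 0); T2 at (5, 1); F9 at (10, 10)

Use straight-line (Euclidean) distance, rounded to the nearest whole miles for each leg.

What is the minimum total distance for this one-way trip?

20 miles — the minimum one-way total.

There are 4! = 24 possible orderings.
HQ→U4→L3→T2→F9: 7+13+2+10 = 32
HQ→U4→L3→F9→T2: 7+13+12+10 = 42
HQ→U4→T2→L3→F9: 7+11+2+12 = 32
HQ→U4→T2→F9→L3: 7+11+10+12 = 40
HQ→U4→F9→L3→T2: 7+2+12+2 = 23
HQ→U4→F9→T2→L3: 7+2+10+2 = 21
HQ→L3→U4→T2→F9: 9+13+11+10 = 43
HQ→L3→U4→F9→T2: 9+13+2+10 = 34
HQ→L3→T2→U4→F9: 9+2+11+2 = 24
HQ→L3→T2→F9→U4: 9+2+10+2 = 23
HQ→L3→F9→U4→T2: 9+12+2+11 = 34
HQ→L3→F9→T2→U4: 9+12+10+11 = 42
HQ→T2→U4→L3→F9: 8+11+13+12 = 44
HQ→T2→U4→F9→L3: 8+11+2+12 = 33
… (10 more)
HQ→F9→U4→T2→L3: 5+2+11+2 = 20  ← best
The minimum is 20.
One shortest path: HQ → F9 → U4 → T2 → L3.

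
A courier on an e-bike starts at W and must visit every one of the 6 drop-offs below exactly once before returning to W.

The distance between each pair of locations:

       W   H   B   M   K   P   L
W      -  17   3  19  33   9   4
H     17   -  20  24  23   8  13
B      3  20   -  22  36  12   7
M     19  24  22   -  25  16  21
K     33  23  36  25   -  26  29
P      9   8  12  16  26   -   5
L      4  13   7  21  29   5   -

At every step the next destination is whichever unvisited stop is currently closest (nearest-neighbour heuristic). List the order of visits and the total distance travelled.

W → [B:3 / L:4 / P:9 / H:17 / M:19 / K:33] → B (3)
B → [L:7 / P:12 / H:20 / M:22 / K:36] → L (7)
L → [P:5 / H:13 / M:21 / K:29] → P (5)
P → [H:8 / M:16 / K:26] → H (8)
H → [K:23 / M:24] → K (23)
K → [M:25] → M (25)
Return M→W: 19.
Total = 3 + 7 + 5 + 8 + 23 + 25 + 19 = 90.

Nearest-neighbour total = 90; route W → B → L → P → H → K → M → W.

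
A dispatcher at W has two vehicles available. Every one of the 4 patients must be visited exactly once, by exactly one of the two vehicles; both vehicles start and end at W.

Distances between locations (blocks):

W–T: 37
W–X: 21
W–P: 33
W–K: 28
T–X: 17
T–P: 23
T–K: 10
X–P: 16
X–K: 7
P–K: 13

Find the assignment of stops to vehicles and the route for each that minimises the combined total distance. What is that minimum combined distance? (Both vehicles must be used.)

There are 2^3 − 1 = 7 ways to divide the 4 stops into two non-empty groups. For each, the best each vehicle can do is its own shortest tour through its group:
  {T} + {X, P, K}: 74 + 74 = 148
  {X} + {T, P, K}: 42 + 93 = 135
  {T, X} + {P, K}: 75 + 74 = 149
  {P} + {T, X, K}: 66 + 75 = 141
  {T, P} + {X, K}: 93 + 56 = 149
  {X, P} + {T, K}: 70 + 75 = 145
  … (7 splits in total)
Best: vehicle 1 W → X → W = 42; vehicle 2 W → T → K → P → W = 93; combined 135.

135 blocks — the smallest possible combined total.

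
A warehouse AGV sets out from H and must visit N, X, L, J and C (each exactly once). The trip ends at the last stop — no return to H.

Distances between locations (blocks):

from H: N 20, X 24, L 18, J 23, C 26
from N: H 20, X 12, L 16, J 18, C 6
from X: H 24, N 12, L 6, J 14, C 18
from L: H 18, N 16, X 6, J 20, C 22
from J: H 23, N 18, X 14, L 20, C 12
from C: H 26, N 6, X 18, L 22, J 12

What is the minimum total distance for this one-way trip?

There are 5! = 120 possible orderings.
H → N → X → L → J → C: 20+12+6+20+12 = 70
H → N → X → L → C → J: 20+12+6+22+12 = 72
H → N → X → J → L → C: 20+12+14+20+22 = 88
H → N → X → J → C → L: 20+12+14+12+22 = 80
H → N → X → C → L → J: 20+12+18+22+20 = 92
H → N → X → C → J → L: 20+12+18+12+20 = 82
H → N → L → X → J → C: 20+16+6+14+12 = 68
H → N → L → X → C → J: 20+16+6+18+12 = 72
H → N → L → J → X → C: 20+16+20+14+18 = 88
H → N → L → J → C → X: 20+16+20+12+18 = 86
H → N → L → C → X → J: 20+16+22+18+14 = 90
H → N → L → C → J → X: 20+16+22+12+14 = 84
H → N → J → X → L → C: 20+18+14+6+22 = 80
H → N → J → X → C → L: 20+18+14+18+22 = 92
… (106 more)
H → L → X → N → C → J: 18+6+12+6+12 = 54  ← best
The minimum is 54.
One shortest path: H → L → X → N → C → J.

54 blocks — the minimum one-way total.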